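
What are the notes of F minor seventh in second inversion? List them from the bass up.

Spelling F minor seventh: F–Ab–C–Eb. In second inversion the fifth is bass, giving C, Eb, F, Ab from the bottom.

C, Eb, F, Ab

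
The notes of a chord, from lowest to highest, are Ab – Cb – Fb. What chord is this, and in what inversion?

Reducing to letter names: Ab, Cb, Fb. These stack in thirds as Fb–Ab–Cb — an Fb major triad.
With the third (Ab) in the bass, the chord is in first inversion (figured bass 6).

Fb major, first inversion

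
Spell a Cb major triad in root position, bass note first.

Cb, Eb, Gb

Cb major is Cb–Eb–Gb. Root position puts the root (Cb) in the bass, with the remaining tones above: Cb, Eb, Gb.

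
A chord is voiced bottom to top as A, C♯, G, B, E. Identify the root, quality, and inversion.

The distinct note names are A, C#, G, B, E. Stacked in thirds they read A–C#–E–G–B, which is a dominant ninth chord on A.
The lowest note is A, the root of the chord, so this is root position.

A dominant ninth, root position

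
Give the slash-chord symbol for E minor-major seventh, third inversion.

Em(maj7)/D#

Third inversion of E minor-major seventh has the seventh (D#) in the bass. As a slash chord: Em(maj7)/D#.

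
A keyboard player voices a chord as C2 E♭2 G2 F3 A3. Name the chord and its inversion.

The pitch classes C, Eb, G, F, A arrange in thirds as F–A–C–Eb–G: an F dominant ninth chord.
The lowest note is C, the fifth of the chord, so this is second inversion.

F dominant ninth, second inversion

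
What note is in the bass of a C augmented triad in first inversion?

E

C augmented is C–E–G#. First inversion places the third in the bass: E.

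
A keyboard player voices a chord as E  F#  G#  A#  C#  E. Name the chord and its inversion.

The pitch classes E, F#, G#, A#, C# arrange in thirds as F#–A#–C#–E–G#: an F# dominant ninth chord.
The lowest note is E, the seventh of the chord, so this is third inversion.

F# dominant ninth, third inversion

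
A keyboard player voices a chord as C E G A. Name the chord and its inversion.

The distinct note names are C, E, G, A. Stacked in thirds they read A–C–E–G, which is a minor seventh chord on A.
With the third (C) in the bass, the chord is in first inversion (figured bass 6/5).

A minor seventh, first inversion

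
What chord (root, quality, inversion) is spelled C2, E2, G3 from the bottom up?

Reducing to letter names: C, E, G. These stack in thirds as C–E–G — a C major triad.
The lowest note is C, the root of the chord, so this is root position (figured bass 5/3).

C major, root position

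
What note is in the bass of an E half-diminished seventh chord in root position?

The root of E half-diminished seventh (E–G–Bb–D) is E; that is the bass in root position.

E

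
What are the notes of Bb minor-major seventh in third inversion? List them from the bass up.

Bb minor-major seventh is Bb–Db–F–A. Third inversion puts the seventh (A) in the bass, with the remaining tones above: A, Bb, Db, F.

A, Bb, Db, F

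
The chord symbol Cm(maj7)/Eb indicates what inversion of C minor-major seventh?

Cm(maj7)/Eb means C minor-major seventh with Eb in the bass. Eb is the third of C minor-major seventh (C–Eb–G–B), so this is first inversion.

first inversion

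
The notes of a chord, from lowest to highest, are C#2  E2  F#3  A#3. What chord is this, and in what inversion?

F# dominant seventh, second inversion

Reducing to letter names: C#, E, F#, A#. These stack in thirds as F#–A#–C#–E — an F# dominant seventh chord.
The lowest note is C#, the fifth of the chord, so this is second inversion (figured bass 4/3).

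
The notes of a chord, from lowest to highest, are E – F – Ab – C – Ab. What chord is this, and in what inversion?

The distinct note names are E, F, Ab, C. Stacked in thirds they read F–Ab–C–E, which is a minor-major seventh chord on F.
With the seventh (E) in the bass, the chord is in third inversion (figured bass 4/2).

F minor-major seventh, third inversion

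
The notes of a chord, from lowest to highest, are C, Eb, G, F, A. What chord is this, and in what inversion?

F dominant ninth, second inversion

The pitch classes C, Eb, G, F, A arrange in thirds as F–A–C–Eb–G: an F dominant ninth chord.
C is the fifth of F dominant ninth; fifth in the bass means second inversion.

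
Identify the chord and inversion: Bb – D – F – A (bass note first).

Bb major seventh, root position

Reducing to letter names: Bb, D, F, A. These stack in thirds as Bb–D–F–A — a Bb major seventh chord.
Bb is the root of Bb major seventh; root in the bass means root position (figured bass 7).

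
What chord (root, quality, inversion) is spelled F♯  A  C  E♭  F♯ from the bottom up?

The pitch classes F#, A, C, Eb arrange in thirds as F#–A–C–Eb: an F# diminished seventh chord.
With the root (F#) in the bass, the chord is in root position (figured bass 7).

F# diminished seventh, root position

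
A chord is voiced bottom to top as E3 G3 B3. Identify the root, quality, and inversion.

The distinct note names are E, G, B. Stacked in thirds they read E–G–B, which is a minor triad on E.
The lowest note is E, the root of the chord, so this is root position (figured bass 5/3).

E minor, root position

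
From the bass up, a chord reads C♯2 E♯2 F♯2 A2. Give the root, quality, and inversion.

The distinct note names are C#, E#, F#, A. Stacked in thirds they read F#–A–C#–E#, which is a minor-major seventh chord on F#.
With the fifth (C#) in the bass, the chord is in second inversion (figured bass 4/3).

F# minor-major seventh, second inversion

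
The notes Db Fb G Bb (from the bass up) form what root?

The distinct letter names are Db, Fb, G, Bb. Arranged as a stack of thirds they read G–Bb–Db–Fb, so G is the root (a G diminished seventh chord).

G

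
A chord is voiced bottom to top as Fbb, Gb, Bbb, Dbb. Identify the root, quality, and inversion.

The distinct note names are Fbb, Gb, Bbb, Dbb. Stacked in thirds they read Gb–Bbb–Dbb–Fbb, which is a diminished seventh chord on Gb.
The lowest note is Fbb, the seventh of the chord, so this is third inversion (figured bass 4/2).

Gb diminished seventh, third inversion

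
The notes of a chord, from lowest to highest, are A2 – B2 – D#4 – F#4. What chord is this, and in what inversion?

B dominant seventh, third inversion

The distinct note names are A, B, D#, F#. Stacked in thirds they read B–D#–F#–A, which is a dominant seventh chord on B.
A is the seventh of B dominant seventh; seventh in the bass means third inversion (figured bass 4/2).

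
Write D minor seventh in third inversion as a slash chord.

Third inversion of D minor seventh has the seventh (C) in the bass. As a slash chord: Dm7/C.

Dm7/C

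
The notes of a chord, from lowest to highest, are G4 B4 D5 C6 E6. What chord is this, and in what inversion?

C major ninth, second inversion

Reducing to letter names: G, B, D, C, E. These stack in thirds as C–E–G–B–D — a C major ninth chord.
The lowest note is G, the fifth of the chord, so this is second inversion.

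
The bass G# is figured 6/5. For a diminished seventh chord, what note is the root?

The figures 6/5 mean the third of the chord is in the bass. If G# is the third of a diminished seventh chord, the root is E# (chord tones E#–G#–B–D).

E#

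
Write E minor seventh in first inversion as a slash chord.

Em7/G

First inversion of E minor seventh has the third (G) in the bass. As a slash chord: Em7/G.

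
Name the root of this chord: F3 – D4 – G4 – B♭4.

G

The distinct letter names are F, D, G, Bb. Arranged as a stack of thirds they read G–Bb–D–F, so G is the root (a G minor seventh chord).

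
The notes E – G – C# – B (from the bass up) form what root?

E, G, C#, B are the tones of a C# half-diminished seventh chord (C#–E–G–B), making C# the root.

C#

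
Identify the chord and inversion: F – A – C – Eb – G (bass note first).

The distinct note names are F, A, C, Eb, G. Stacked in thirds they read F–A–C–Eb–G, which is a dominant ninth chord on F.
With the root (F) in the bass, the chord is in root position.

F dominant ninth, root position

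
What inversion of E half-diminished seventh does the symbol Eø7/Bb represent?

second inversion

Eø7/Bb means E half-diminished seventh with Bb in the bass. Bb is the fifth of E half-diminished seventh (E–G–Bb–D), so this is second inversion.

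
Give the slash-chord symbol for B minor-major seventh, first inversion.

Bm(maj7)/D

First inversion of B minor-major seventh has the third (D) in the bass. As a slash chord: Bm(maj7)/D.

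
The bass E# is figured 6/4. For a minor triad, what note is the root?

The figures 6/4 mean the fifth of the chord is in the bass. If E# is the fifth of a minor triad, the root is A# (chord tones A#–C#–E#).

A#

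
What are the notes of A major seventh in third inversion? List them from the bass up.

A major seventh is A–C#–E–G#. Third inversion puts the seventh (G#) in the bass, with the remaining tones above: G#, A, C#, E.

G#, A, C#, E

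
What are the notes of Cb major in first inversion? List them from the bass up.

Eb, Gb, Cb

Spelling Cb major: Cb–Eb–Gb. In first inversion the third is bass, giving Eb, Gb, Cb from the bottom.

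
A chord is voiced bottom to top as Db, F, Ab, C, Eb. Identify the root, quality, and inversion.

The distinct note names are Db, F, Ab, C, Eb. Stacked in thirds they read Db–F–Ab–C–Eb, which is a major ninth chord on Db.
The lowest note is Db, the root of the chord, so this is root position.

Db major ninth, root position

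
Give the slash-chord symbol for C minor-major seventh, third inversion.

Cm(maj7)/B

Third inversion of C minor-major seventh has the seventh (B) in the bass. As a slash chord: Cm(maj7)/B.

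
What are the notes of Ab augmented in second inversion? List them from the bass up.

Spelling Ab augmented: Ab–C–E. In second inversion the fifth is bass, giving E, Ab, C from the bottom.

E, Ab, C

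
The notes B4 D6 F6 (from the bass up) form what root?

Reordering B, D, F into stacked thirds gives B–D–F; the bottom of that stack, B, is the root.

B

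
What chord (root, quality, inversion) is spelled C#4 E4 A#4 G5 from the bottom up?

The pitch classes C#, E, A#, G arrange in thirds as A#–C#–E–G: an A# diminished seventh chord.
With the third (C#) in the bass, the chord is in first inversion (figured bass 6/5).

A# diminished seventh, first inversion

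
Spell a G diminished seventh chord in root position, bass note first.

The chord tones are G–Bb–Db–Fb. With the root (G) lowest for root position: G, Bb, Db, Fb.

G, Bb, Db, Fb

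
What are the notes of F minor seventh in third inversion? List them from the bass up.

Eb, F, Ab, C

The chord tones are F–Ab–C–Eb. With the seventh (Eb) lowest for third inversion: Eb, F, Ab, C.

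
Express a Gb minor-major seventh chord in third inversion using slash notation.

Gbm(maj7)/F

Third inversion of Gb minor-major seventh has the seventh (F) in the bass. As a slash chord: Gbm(maj7)/F.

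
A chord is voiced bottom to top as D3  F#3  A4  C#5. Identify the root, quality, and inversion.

D major seventh, root position

The distinct note names are D, F#, A, C#. Stacked in thirds they read D–F#–A–C#, which is a major seventh chord on D.
The lowest note is D, the root of the chord, so this is root position (figured bass 7).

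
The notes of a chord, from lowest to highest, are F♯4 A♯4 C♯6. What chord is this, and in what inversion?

The pitch classes F#, A#, C# arrange in thirds as F#–A#–C#: an F# major triad.
With the root (F#) in the bass, the chord is in root position (figured bass 5/3).

F# major, root position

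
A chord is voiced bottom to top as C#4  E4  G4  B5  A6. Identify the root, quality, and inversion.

A dominant ninth, first inversion

The pitch classes C#, E, G, B, A arrange in thirds as A–C#–E–G–B: an A dominant ninth chord.
C# is the third of A dominant ninth; third in the bass means first inversion.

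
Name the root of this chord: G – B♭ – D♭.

G

The distinct letter names are G, Bb, Db. Arranged as a stack of thirds they read G–Bb–Db, so G is the root (a G diminished triad).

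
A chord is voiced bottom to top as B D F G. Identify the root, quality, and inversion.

Reducing to letter names: B, D, F, G. These stack in thirds as G–B–D–F — a G dominant seventh chord.
The lowest note is B, the third of the chord, so this is first inversion (figured bass 6/5).

G dominant seventh, first inversion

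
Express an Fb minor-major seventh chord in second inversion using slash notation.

Fbm(maj7)/Cb

Second inversion of Fb minor-major seventh has the fifth (Cb) in the bass. As a slash chord: Fbm(maj7)/Cb.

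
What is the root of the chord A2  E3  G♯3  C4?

The distinct letter names are A, E, G#, C. Arranged as a stack of thirds they read A–C–E–G#, so A is the root (an A minor-major seventh chord).

A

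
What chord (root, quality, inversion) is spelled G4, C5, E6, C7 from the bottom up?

C major, second inversion

The distinct note names are G, C, E. Stacked in thirds they read C–E–G, which is a major triad on C.
The lowest note is G, the fifth of the chord, so this is second inversion (figured bass 6/4).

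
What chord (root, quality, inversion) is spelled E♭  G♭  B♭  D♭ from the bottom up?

Reducing to letter names: Eb, Gb, Bb, Db. These stack in thirds as Eb–Gb–Bb–Db — an Eb minor seventh chord.
With the root (Eb) in the bass, the chord is in root position (figured bass 7).

Eb minor seventh, root position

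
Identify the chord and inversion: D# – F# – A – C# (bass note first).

The pitch classes D#, F#, A, C# arrange in thirds as D#–F#–A–C#: a D# half-diminished seventh chord.
D# is the root of D# half-diminished seventh; root in the bass means root position (figured bass 7).

D# half-diminished seventh, root position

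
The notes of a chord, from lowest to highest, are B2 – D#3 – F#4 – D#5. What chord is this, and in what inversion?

The distinct note names are B, D#, F#. Stacked in thirds they read B–D#–F#, which is a major triad on B.
The lowest note is B, the root of the chord, so this is root position (figured bass 5/3).

B major, root position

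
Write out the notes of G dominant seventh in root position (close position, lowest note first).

Spelling G dominant seventh: G–B–D–F. In root position the root is bass, giving G, B, D, F from the bottom.

G, B, D, F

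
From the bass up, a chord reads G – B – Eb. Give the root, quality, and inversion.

Eb augmented, first inversion

The distinct note names are G, B, Eb. Stacked in thirds they read Eb–G–B, which is an augmented triad on Eb.
With the third (G) in the bass, the chord is in first inversion (figured bass 6).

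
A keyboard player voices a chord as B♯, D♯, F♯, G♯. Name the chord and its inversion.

G# dominant seventh, first inversion

The distinct note names are B#, D#, F#, G#. Stacked in thirds they read G#–B#–D#–F#, which is a dominant seventh chord on G#.
B# is the third of G# dominant seventh; third in the bass means first inversion (figured bass 6/5).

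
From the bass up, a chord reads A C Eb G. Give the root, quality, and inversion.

A half-diminished seventh, root position

The pitch classes A, C, Eb, G arrange in thirds as A–C–Eb–G: an A half-diminished seventh chord.
A is the root of A half-diminished seventh; root in the bass means root position (figured bass 7).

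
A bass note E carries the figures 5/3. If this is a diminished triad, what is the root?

The figures 5/3 mean the root of the chord is in the bass. If E is the root of a diminished triad, the root is E (chord tones E–G–Bb).

E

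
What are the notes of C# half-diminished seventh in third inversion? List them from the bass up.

B, C#, E, G

The chord tones are C#–E–G–B. With the seventh (B) lowest for third inversion: B, C#, E, G.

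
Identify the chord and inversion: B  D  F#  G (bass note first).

G major seventh, first inversion

The distinct note names are B, D, F#, G. Stacked in thirds they read G–B–D–F#, which is a major seventh chord on G.
B is the third of G major seventh; third in the bass means first inversion (figured bass 6/5).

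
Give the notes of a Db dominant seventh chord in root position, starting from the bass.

Spelling Db dominant seventh: Db–F–Ab–Cb. In root position the root is bass, giving Db, F, Ab, Cb from the bottom.

Db, F, Ab, Cb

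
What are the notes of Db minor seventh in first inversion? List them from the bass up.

The chord tones are Db–Fb–Ab–Cb. With the third (Fb) lowest for first inversion: Fb, Ab, Cb, Db.

Fb, Ab, Cb, Db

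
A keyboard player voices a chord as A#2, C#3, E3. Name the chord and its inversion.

A# diminished, root position

The distinct note names are A#, C#, E. Stacked in thirds they read A#–C#–E, which is a diminished triad on A#.
With the root (A#) in the bass, the chord is in root position (figured bass 5/3).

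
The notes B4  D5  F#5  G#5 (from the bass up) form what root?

Reordering B, D, F#, G# into stacked thirds gives G#–B–D–F#; the bottom of that stack, G#, is the root.

G#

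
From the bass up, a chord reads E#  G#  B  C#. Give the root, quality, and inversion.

Reducing to letter names: E#, G#, B, C#. These stack in thirds as C#–E#–G#–B — a C# dominant seventh chord.
E# is the third of C# dominant seventh; third in the bass means first inversion (figured bass 6/5).

C# dominant seventh, first inversion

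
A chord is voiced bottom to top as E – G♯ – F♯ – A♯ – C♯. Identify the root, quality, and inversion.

The pitch classes E, G#, F#, A#, C# arrange in thirds as F#–A#–C#–E–G#: an F# dominant ninth chord.
The lowest note is E, the seventh of the chord, so this is third inversion.

F# dominant ninth, third inversion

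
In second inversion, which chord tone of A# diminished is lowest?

E

The fifth of A# diminished (A#–C#–E) is E; that is the bass in second inversion.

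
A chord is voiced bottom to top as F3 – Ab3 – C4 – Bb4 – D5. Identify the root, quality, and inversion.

Bb dominant ninth, second inversion

The distinct note names are F, Ab, C, Bb, D. Stacked in thirds they read Bb–D–F–Ab–C, which is a dominant ninth chord on Bb.
F is the fifth of Bb dominant ninth; fifth in the bass means second inversion.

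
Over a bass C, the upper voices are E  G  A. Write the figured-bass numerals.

The notes C, E, G, A stack in thirds as A–C–E–G — an A minor seventh chord. The bass C is the third, so this is first inversion: figured 6/5.

6/5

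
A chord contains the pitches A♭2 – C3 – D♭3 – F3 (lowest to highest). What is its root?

Db

The distinct letter names are Ab, C, Db, F. Arranged as a stack of thirds they read Db–F–Ab–C, so Db is the root (a Db major seventh chord).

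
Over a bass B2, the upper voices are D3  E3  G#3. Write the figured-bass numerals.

The notes B, D, E, G# stack in thirds as E–G#–B–D — an E dominant seventh chord. The bass B is the fifth, so this is second inversion: figured 4/3.

4/3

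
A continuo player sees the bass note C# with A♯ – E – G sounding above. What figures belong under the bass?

The notes C#, A#, E, G stack in thirds as A#–C#–E–G — an A# diminished seventh chord. The bass C# is the third, so this is first inversion: figured 6/5.

6/5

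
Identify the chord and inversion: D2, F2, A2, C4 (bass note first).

D minor seventh, root position

The pitch classes D, F, A, C arrange in thirds as D–F–A–C: a D minor seventh chord.
With the root (D) in the bass, the chord is in root position (figured bass 7).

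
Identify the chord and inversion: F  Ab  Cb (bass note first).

F diminished, root position

The distinct note names are F, Ab, Cb. Stacked in thirds they read F–Ab–Cb, which is a diminished triad on F.
With the root (F) in the bass, the chord is in root position (figured bass 5/3).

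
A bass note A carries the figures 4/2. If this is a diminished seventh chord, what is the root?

The figures 4/2 mean the seventh of the chord is in the bass. If A is the seventh of a diminished seventh chord, the root is B# (chord tones B#–D#–F#–A).

B#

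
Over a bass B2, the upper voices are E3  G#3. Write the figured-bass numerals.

The notes B, E, G# stack in thirds as E–G#–B — an E major triad. The bass B is the fifth, so this is second inversion: figured 6/4.

6/4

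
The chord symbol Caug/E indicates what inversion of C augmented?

Caug/E means C augmented with E in the bass. E is the third of C augmented (C–E–G#), so this is first inversion.

first inversion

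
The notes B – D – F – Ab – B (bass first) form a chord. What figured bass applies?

The notes B, D, F, Ab stack in thirds as B–D–F–Ab — a B diminished seventh chord. The bass B is the root, so this is root position: figured 7.

7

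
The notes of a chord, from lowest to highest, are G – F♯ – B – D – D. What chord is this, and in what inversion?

The distinct note names are G, F#, B, D. Stacked in thirds they read G–B–D–F#, which is a major seventh chord on G.
The lowest note is G, the root of the chord, so this is root position (figured bass 7).

G major seventh, root position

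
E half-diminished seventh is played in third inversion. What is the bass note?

The seventh of E half-diminished seventh (E–G–Bb–D) is D; that is the bass in third inversion.

D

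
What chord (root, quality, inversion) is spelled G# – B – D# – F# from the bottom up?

G# minor seventh, root position

The pitch classes G#, B, D#, F# arrange in thirds as G#–B–D#–F#: a G# minor seventh chord.
The lowest note is G#, the root of the chord, so this is root position (figured bass 7).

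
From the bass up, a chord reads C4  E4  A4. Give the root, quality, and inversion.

The distinct note names are C, E, A. Stacked in thirds they read A–C–E, which is a minor triad on A.
With the third (C) in the bass, the chord is in first inversion (figured bass 6).

A minor, first inversion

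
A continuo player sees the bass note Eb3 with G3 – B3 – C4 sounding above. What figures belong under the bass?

6/5

The notes Eb, G, B, C stack in thirds as C–Eb–G–B — a C minor-major seventh chord. The bass Eb is the third, so this is first inversion: figured 6/5.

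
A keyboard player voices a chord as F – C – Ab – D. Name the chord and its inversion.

D half-diminished seventh, first inversion

The pitch classes F, C, Ab, D arrange in thirds as D–F–Ab–C: a D half-diminished seventh chord.
The lowest note is F, the third of the chord, so this is first inversion (figured bass 6/5).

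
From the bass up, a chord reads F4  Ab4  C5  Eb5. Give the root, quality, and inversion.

F minor seventh, root position

The distinct note names are F, Ab, C, Eb. Stacked in thirds they read F–Ab–C–Eb, which is a minor seventh chord on F.
F is the root of F minor seventh; root in the bass means root position (figured bass 7).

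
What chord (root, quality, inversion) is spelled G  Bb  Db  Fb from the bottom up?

The distinct note names are G, Bb, Db, Fb. Stacked in thirds they read G–Bb–Db–Fb, which is a diminished seventh chord on G.
The lowest note is G, the root of the chord, so this is root position (figured bass 7).

G diminished seventh, root position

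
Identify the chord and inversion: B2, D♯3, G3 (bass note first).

G augmented, first inversion

The distinct note names are B, D#, G. Stacked in thirds they read G–B–D#, which is an augmented triad on G.
B is the third of G augmented; third in the bass means first inversion (figured bass 6).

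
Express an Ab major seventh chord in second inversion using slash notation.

Second inversion of Ab major seventh has the fifth (Eb) in the bass. As a slash chord: Abmaj7/Eb.

Abmaj7/Eb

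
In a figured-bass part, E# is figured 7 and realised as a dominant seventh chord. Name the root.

E#

The figures 7 mean the root of the chord is in the bass. If E# is the root of a dominant seventh chord, the root is E# (chord tones E#–G##–B#–D#).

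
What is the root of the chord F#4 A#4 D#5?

Reordering F#, A#, D# into stacked thirds gives D#–F#–A#; the bottom of that stack, D#, is the root.

D#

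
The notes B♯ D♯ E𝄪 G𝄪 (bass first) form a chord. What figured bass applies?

The notes B#, D#, E##, G## stack in thirds as E##–G##–B#–D# — an E## diminished seventh chord. The bass B# is the fifth, so this is second inversion: figured 4/3.

4/3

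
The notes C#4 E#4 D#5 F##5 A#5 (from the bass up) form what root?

Reordering C#, E#, D#, F##, A# into stacked thirds gives D#–F##–A#–C#–E#; the bottom of that stack, D#, is the root.

D#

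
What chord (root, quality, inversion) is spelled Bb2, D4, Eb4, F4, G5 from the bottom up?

Eb major ninth, second inversion

Reducing to letter names: Bb, D, Eb, F, G. These stack in thirds as Eb–G–Bb–D–F — an Eb major ninth chord.
With the fifth (Bb) in the bass, the chord is in second inversion.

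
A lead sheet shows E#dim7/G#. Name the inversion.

first inversion

E#dim7/G# means E# diminished seventh with G# in the bass. G# is the third of E# diminished seventh (E#–G#–B–D), so this is first inversion.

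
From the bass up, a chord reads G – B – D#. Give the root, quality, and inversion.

The pitch classes G, B, D# arrange in thirds as G–B–D#: a G augmented triad.
G is the root of G augmented; root in the bass means root position (figured bass 5/3).

G augmented, root position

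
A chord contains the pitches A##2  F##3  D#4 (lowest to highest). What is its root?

D#

The distinct letter names are A##, F##, D#. Arranged as a stack of thirds they read D#–F##–A##, so D# is the root (a D# augmented triad).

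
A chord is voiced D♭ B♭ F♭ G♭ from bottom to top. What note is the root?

Reordering Db, Bb, Fb, Gb into stacked thirds gives Gb–Bb–Db–Fb; the bottom of that stack, Gb, is the root.

Gb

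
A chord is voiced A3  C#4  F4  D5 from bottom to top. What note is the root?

The distinct letter names are A, C#, F, D. Arranged as a stack of thirds they read D–F–A–C#, so D is the root (a D minor-major seventh chord).

D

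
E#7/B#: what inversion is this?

E#7/B# means E# dominant seventh with B# in the bass. B# is the fifth of E# dominant seventh (E#–G##–B#–D#), so this is second inversion.

second inversion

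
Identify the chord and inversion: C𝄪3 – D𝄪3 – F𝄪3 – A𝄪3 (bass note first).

Reducing to letter names: C##, D##, F##, A##. These stack in thirds as D##–F##–A##–C## — a D## minor seventh chord.
C## is the seventh of D## minor seventh; seventh in the bass means third inversion (figured bass 4/2).

D## minor seventh, third inversion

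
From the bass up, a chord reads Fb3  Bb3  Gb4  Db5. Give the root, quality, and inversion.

Gb dominant seventh, third inversion

The distinct note names are Fb, Bb, Gb, Db. Stacked in thirds they read Gb–Bb–Db–Fb, which is a dominant seventh chord on Gb.
Fb is the seventh of Gb dominant seventh; seventh in the bass means third inversion (figured bass 4/2).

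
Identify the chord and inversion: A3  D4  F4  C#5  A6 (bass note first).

D minor-major seventh, second inversion

The pitch classes A, D, F, C# arrange in thirds as D–F–A–C#: a D minor-major seventh chord.
A is the fifth of D minor-major seventh; fifth in the bass means second inversion (figured bass 4/3).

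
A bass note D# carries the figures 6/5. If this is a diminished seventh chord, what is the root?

B#

The figures 6/5 mean the third of the chord is in the bass. If D# is the third of a diminished seventh chord, the root is B# (chord tones B#–D#–F#–A).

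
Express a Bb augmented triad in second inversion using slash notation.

Second inversion of Bb augmented has the fifth (F#) in the bass. As a slash chord: Bbaug/F#.

Bbaug/F#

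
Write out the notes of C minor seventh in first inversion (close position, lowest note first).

Eb, G, Bb, C

Spelling C minor seventh: C–Eb–G–Bb. In first inversion the third is bass, giving Eb, G, Bb, C from the bottom.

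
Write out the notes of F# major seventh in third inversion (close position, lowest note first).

The chord tones are F#–A#–C#–E#. With the seventh (E#) lowest for third inversion: E#, F#, A#, C#.

E#, F#, A#, C#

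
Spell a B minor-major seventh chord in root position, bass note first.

Spelling B minor-major seventh: B–D–F#–A#. In root position the root is bass, giving B, D, F#, A# from the bottom.

B, D, F#, A#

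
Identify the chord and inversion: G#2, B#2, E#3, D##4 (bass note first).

The pitch classes G#, B#, E#, D## arrange in thirds as E#–G#–B#–D##: an E# minor-major seventh chord.
G# is the third of E# minor-major seventh; third in the bass means first inversion (figured bass 6/5).

E# minor-major seventh, first inversion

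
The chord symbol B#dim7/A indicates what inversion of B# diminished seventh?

third inversion

B#dim7/A means B# diminished seventh with A in the bass. A is the seventh of B# diminished seventh (B#–D#–F#–A), so this is third inversion.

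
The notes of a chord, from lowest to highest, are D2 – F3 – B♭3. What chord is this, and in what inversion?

The pitch classes D, F, Bb arrange in thirds as Bb–D–F: a Bb major triad.
With the third (D) in the bass, the chord is in first inversion (figured bass 6).

Bb major, first inversion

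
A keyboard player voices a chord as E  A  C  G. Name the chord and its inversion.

The distinct note names are E, A, C, G. Stacked in thirds they read A–C–E–G, which is a minor seventh chord on A.
E is the fifth of A minor seventh; fifth in the bass means second inversion (figured bass 4/3).

A minor seventh, second inversion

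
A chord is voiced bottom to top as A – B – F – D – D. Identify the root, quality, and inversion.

B half-diminished seventh, third inversion

The distinct note names are A, B, F, D. Stacked in thirds they read B–D–F–A, which is a half-diminished seventh chord on B.
With the seventh (A) in the bass, the chord is in third inversion (figured bass 4/2).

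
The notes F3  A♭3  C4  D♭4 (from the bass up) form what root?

Reordering F, Ab, C, Db into stacked thirds gives Db–F–Ab–C; the bottom of that stack, Db, is the root.

Db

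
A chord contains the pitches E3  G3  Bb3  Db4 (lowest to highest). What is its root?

Reordering E, G, Bb, Db into stacked thirds gives E–G–Bb–Db; the bottom of that stack, E, is the root.

E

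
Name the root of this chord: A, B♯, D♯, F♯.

Reordering A, B#, D#, F# into stacked thirds gives B#–D#–F#–A; the bottom of that stack, B#, is the root.

B#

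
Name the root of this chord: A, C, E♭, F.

F

Reordering A, C, Eb, F into stacked thirds gives F–A–C–Eb; the bottom of that stack, F, is the root.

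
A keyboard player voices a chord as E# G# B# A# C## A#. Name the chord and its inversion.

The pitch classes E#, G#, B#, A#, C## arrange in thirds as A#–C##–E#–G#–B#: an A# dominant ninth chord.
E# is the fifth of A# dominant ninth; fifth in the bass means second inversion.

A# dominant ninth, second inversion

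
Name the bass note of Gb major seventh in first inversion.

Bb

The third of Gb major seventh (Gb–Bb–Db–F) is Bb; that is the bass in first inversion.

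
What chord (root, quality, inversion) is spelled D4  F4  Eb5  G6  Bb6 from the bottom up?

The distinct note names are D, F, Eb, G, Bb. Stacked in thirds they read Eb–G–Bb–D–F, which is a major ninth chord on Eb.
D is the seventh of Eb major ninth; seventh in the bass means third inversion.

Eb major ninth, third inversion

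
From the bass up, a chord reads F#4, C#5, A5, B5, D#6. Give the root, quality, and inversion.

B dominant ninth, second inversion

The pitch classes F#, C#, A, B, D# arrange in thirds as B–D#–F#–A–C#: a B dominant ninth chord.
The lowest note is F#, the fifth of the chord, so this is second inversion.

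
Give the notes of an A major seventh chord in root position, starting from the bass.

The chord tones are A–C#–E–G#. With the root (A) lowest for root position: A, C#, E, G#.

A, C#, E, G#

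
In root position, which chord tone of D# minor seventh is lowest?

D#

The root of D# minor seventh (D#–F#–A#–C#) is D#; that is the bass in root position.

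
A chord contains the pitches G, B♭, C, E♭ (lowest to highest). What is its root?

Reordering G, Bb, C, Eb into stacked thirds gives C–Eb–G–Bb; the bottom of that stack, C, is the root.

C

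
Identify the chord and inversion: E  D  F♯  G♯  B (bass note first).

The pitch classes E, D, F#, G#, B arrange in thirds as E–G#–B–D–F#: an E dominant ninth chord.
E is the root of E dominant ninth; root in the bass means root position.

E dominant ninth, root position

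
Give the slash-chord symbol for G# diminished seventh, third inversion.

G#dim7/F

Third inversion of G# diminished seventh has the seventh (F) in the bass. As a slash chord: G#dim7/F.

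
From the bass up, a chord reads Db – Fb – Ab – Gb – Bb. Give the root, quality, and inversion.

The distinct note names are Db, Fb, Ab, Gb, Bb. Stacked in thirds they read Gb–Bb–Db–Fb–Ab, which is a dominant ninth chord on Gb.
The lowest note is Db, the fifth of the chord, so this is second inversion.

Gb dominant ninth, second inversion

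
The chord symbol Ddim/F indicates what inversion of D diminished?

first inversion

Ddim/F means D diminished with F in the bass. F is the third of D diminished (D–F–Ab), so this is first inversion.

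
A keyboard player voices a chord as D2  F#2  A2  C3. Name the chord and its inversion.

The distinct note names are D, F#, A, C. Stacked in thirds they read D–F#–A–C, which is a dominant seventh chord on D.
The lowest note is D, the root of the chord, so this is root position (figured bass 7).

D dominant seventh, root position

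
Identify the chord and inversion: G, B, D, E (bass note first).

Reducing to letter names: G, B, D, E. These stack in thirds as E–G–B–D — an E minor seventh chord.
G is the third of E minor seventh; third in the bass means first inversion (figured bass 6/5).

E minor seventh, first inversion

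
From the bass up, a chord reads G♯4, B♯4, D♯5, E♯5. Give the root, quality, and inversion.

E# minor seventh, first inversion

The distinct note names are G#, B#, D#, E#. Stacked in thirds they read E#–G#–B#–D#, which is a minor seventh chord on E#.
G# is the third of E# minor seventh; third in the bass means first inversion (figured bass 6/5).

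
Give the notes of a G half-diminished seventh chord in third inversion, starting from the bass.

F, G, Bb, Db

Spelling G half-diminished seventh: G–Bb–Db–F. In third inversion the seventh is bass, giving F, G, Bb, Db from the bottom.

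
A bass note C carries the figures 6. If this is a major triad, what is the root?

The figures 6 mean the third of the chord is in the bass. If C is the third of a major triad, the root is Ab (chord tones Ab–C–Eb).

Ab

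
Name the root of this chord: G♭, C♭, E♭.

The distinct letter names are Gb, Cb, Eb. Arranged as a stack of thirds they read Cb–Eb–Gb, so Cb is the root (a Cb major triad).

Cb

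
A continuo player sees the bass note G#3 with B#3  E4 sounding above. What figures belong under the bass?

The notes G#, B#, E stack in thirds as E–G#–B# — an E augmented triad. The bass G# is the third, so this is first inversion: figured 6.

6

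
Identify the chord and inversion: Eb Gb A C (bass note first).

Reducing to letter names: Eb, Gb, A, C. These stack in thirds as A–C–Eb–Gb — an A diminished seventh chord.
With the fifth (Eb) in the bass, the chord is in second inversion (figured bass 4/3).

A diminished seventh, second inversion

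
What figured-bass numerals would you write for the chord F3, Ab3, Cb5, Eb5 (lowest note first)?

7

The notes F, Ab, Cb, Eb stack in thirds as F–Ab–Cb–Eb — an F half-diminished seventh chord. The bass F is the root, so this is root position: figured 7.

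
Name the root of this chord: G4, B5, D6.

G

The distinct letter names are G, B, D. Arranged as a stack of thirds they read G–B–D, so G is the root (a G major triad).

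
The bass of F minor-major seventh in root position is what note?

The root of F minor-major seventh (F–Ab–C–E) is F; that is the bass in root position.

F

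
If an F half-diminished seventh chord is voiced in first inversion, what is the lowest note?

The third of F half-diminished seventh (F–Ab–Cb–Eb) is Ab; that is the bass in first inversion.

Ab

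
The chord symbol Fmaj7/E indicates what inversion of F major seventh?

third inversion

Fmaj7/E means F major seventh with E in the bass. E is the seventh of F major seventh (F–A–C–E), so this is third inversion.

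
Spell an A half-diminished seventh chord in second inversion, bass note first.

A half-diminished seventh is A–C–Eb–G. Second inversion puts the fifth (Eb) in the bass, with the remaining tones above: Eb, G, A, C.

Eb, G, A, C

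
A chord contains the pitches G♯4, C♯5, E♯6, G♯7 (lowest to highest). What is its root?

The distinct letter names are G#, C#, E#. Arranged as a stack of thirds they read C#–E#–G#, so C# is the root (a C# major triad).

C#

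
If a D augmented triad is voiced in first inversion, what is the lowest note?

F#

The third of D augmented (D–F#–A#) is F#; that is the bass in first inversion.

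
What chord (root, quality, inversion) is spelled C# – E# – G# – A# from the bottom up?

A# minor seventh, first inversion

The pitch classes C#, E#, G#, A# arrange in thirds as A#–C#–E#–G#: an A# minor seventh chord.
With the third (C#) in the bass, the chord is in first inversion (figured bass 6/5).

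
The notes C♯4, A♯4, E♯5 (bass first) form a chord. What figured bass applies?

6

The notes C#, A#, E# stack in thirds as A#–C#–E# — an A# minor triad. The bass C# is the third, so this is first inversion: figured 6.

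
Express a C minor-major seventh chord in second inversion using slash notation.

Second inversion of C minor-major seventh has the fifth (G) in the bass. As a slash chord: Cm(maj7)/G.

Cm(maj7)/G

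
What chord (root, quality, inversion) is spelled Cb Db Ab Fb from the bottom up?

Reducing to letter names: Cb, Db, Ab, Fb. These stack in thirds as Db–Fb–Ab–Cb — a Db minor seventh chord.
The lowest note is Cb, the seventh of the chord, so this is third inversion (figured bass 4/2).

Db minor seventh, third inversion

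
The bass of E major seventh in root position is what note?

The root of E major seventh (E–G#–B–D#) is E; that is the bass in root position.

E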